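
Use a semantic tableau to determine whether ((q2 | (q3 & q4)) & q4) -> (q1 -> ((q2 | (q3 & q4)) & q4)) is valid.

Valid

Assume the negation and expand:
Initial set: {F (((q2 | (q3 & q4)) & q4) -> (q1 -> ((q2 | (q3 & q4)) & q4)))}.
F (((q2 | (q3 & q4)) & q4) -> (q1 -> ((q2 | (q3 & q4)) & q4))): α-rule — add T ((q2 | (q3 & q4)) & q4), F (q1 -> ((q2 | (q3 & q4)) & q4)).
T ((q2 | (q3 & q4)) & q4): α-rule — add T (q2 | (q3 & q4)), T q4.
F (q1 -> ((q2 | (q3 & q4)) & q4)): α-rule — add T q1, F ((q2 | (q3 & q4)) & q4).
T (q2 | (q3 & q4)): β-rule — branch into T q2  //  T (q3 & q4).
  branch 1 (add T q2):
    F ((q2 | (q3 & q4)) & q4): β-rule — branch into F (q2 | (q3 & q4))  //  F q4.
      branch 1.1 (add F (q2 | (q3 & q4))):
        F (q2 | (q3 & q4)): α-rule — add F q2, F (q3 & q4).
        × closes — contains both q2 and ~q2.
      branch 1.2 (add F q4):
        × closes — contains both q4 and ~q4.
  branch 2 (add T (q3 & q4)):
    T (q3 & q4): α-rule — add T q3, T q4.
    F ((q2 | (q3 & q4)) & q4): β-rule — branch into F (q2 | (q3 & q4))  //  F q4.
      branch 2.1 (add F (q2 | (q3 & q4))):
        F (q2 | (q3 & q4)): α-rule — add F q2, F (q3 & q4).
        F (q3 & q4): β-rule — branch into F q3  //  F q4.
          branch 2.1.1 (add F q3):
            × closes — contains both q3 and ~q3.
          branch 2.1.2 (add F q4):
            × closes — contains both q4 and ~q4.
      branch 2.2 (add F q4):
        × closes — contains both q4 and ~q4.
All 5 branches close.
Every branch closed, so the negation is unsatisfiable and the formula is valid.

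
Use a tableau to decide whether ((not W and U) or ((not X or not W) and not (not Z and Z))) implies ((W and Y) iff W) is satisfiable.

Satisfiable

Initial set: {T (((not W and U) or ((not X or not W) and not (not Z and Z))) implies ((W and Y) iff W))}.
T (((not W and U) or ((not X or not W) and not (not Z and Z))) implies ((W and Y) iff W)): β-rule — branch into F ((not W and U) or ((not X or not W) and not (not Z and Z)))  //  T ((W and Y) iff W).
  branch 1 (add F ((not W and U) or ((not X or not W) and not (not Z and Z)))):
    F ((not W and U) or ((not X or not W) and not (not Z and Z))): α-rule — add F (not W and U), F ((not X or not W) and not (not Z and Z)).
    F (not W and U): β-rule — branch into F not W  //  F U.
      branch 1.1 (add F not W):
        F ((not X or not W) and not (not Z and Z)): β-rule — branch into F (not X or not W)  //  F not (not Z and Z).
          branch 1.1.1 (add F (not X or not W)):
            F (not X or not W): α-rule — add F not X, F not W.
            ○ open, literals {W=true, X=true}.
          branch 1.1.2 (add F not (not Z and Z)):
            F not (not Z and Z): α-rule — add T not Z, T Z.
            × closes — contains both Z and not Z.
      branch 1.2 (add F U):
        F ((not X or not W) and not (not Z and Z)): β-rule — branch into F (not X or not W)  //  F not (not Z and Z).
          branch 1.2.1 (add F (not X or not W)):
            F (not X or not W): α-rule — add F not X, F not W.
            ○ open, literals {U=false, W=true, X=true}.
          branch 1.2.2 (add F not (not Z and Z)):
            F not (not Z and Z): α-rule — add T not Z, T Z.
            × closes — contains both Z and not Z.
  branch 2 (add T ((W and Y) iff W)):
    T ((W and Y) iff W): β-rule — branch into T (W and Y), T W  //  F (W and Y), F W.
      branch 2.1 (add T (W and Y), T W):
        T (W and Y): α-rule — add T W, T Y.
        ○ open, literals {W=true, Y=true}.
      branch 2.2 (add F (W and Y), F W):
        F (W and Y): β-rule — branch into F W  //  F Y.
          branch 2.2.1 (add F W):
            ○ open, literals {W=false}.
          branch 2.2.2 (add F Y):
            ○ open, literals {W=false, Y=false}.
2 branches closed, 5 open.
An open branch gives a satisfying assignment: W=true, X=true.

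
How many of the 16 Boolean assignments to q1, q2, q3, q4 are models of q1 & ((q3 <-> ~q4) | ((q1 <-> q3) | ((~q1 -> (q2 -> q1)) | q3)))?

8

Initial set: {(q1 & ((q3 <-> ~q4) | ((q1 <-> q3) | ((~q1 -> (q2 -> q1)) | q3))))}.
(q1 & ((q3 <-> ~q4) | ((q1 <-> q3) | ((~q1 -> (q2 -> q1)) | q3)))): α-rule — add q1, ((q3 <-> ~q4) | ((q1 <-> q3) | ((~q1 -> (q2 -> q1)) | q3))).
((q3 <-> ~q4) | ((q1 <-> q3) | ((~q1 -> (q2 -> q1)) | q3))): β-rule — branch into (q3 <-> ~q4)  //  ((q1 <-> q3) | ((~q1 -> (q2 -> q1)) | q3)).
  branch 1 (add (q3 <-> ~q4)):
    (q3 <-> ~q4): β-rule — branch into q3, ~q4  //  ~q3, ~~q4.
      branch 1.1 (add q3, ~q4):
        ○ open, literals {q1=true, q3=true, q4=false}.
      branch 1.2 (add ~q3, ~~q4):
        ○ open, literals {q1=true, q3=false, q4=true}.
  branch 2 (add ((q1 <-> q3) | ((~q1 -> (q2 -> q1)) | q3))):
    ((q1 <-> q3) | ((~q1 -> (q2 -> q1)) | q3)): β-rule — branch into (q1 <-> q3)  //  ((~q1 -> (q2 -> q1)) | q3).
      branch 2.1 (add (q1 <-> q3)):
        (q1 <-> q3): β-rule — branch into q1, q3  //  ~q1, ~q3.
          branch 2.1.1 (add q1, q3):
            ○ open, literals {q1=true, q3=true}.
          branch 2.1.2 (add ~q1, ~q3):
            × closes — contains both q1 and ~q1.
      branch 2.2 (add ((~q1 -> (q2 -> q1)) | q3)):
        ((~q1 -> (q2 -> q1)) | q3): β-rule — branch into (~q1 -> (q2 -> q1))  //  q3.
          branch 2.2.1 (add (~q1 -> (q2 -> q1))):
            (~q1 -> (q2 -> q1)): β-rule — branch into ~~q1  //  (q2 -> q1).
              branch 2.2.1.1 (add ~~q1):
                ○ open, literals {q1=true}.
              branch 2.2.1.2 (add (q2 -> q1)):
                (q2 -> q1): β-rule — branch into ~q2  //  q1.
                  branch 2.2.1.2.1 (add ~q2):
                    ○ open, literals {q1=true, q2=false}.
                  branch 2.2.1.2.2 (add q1):
                    ○ open, literals {q1=true}.
          branch 2.2.2 (add q3):
            ○ open, literals {q1=true, q3=true}.
1 branch closed, 7 open.
Each open branch fixes some atoms; the unmentioned ones are free. Counting distinct full assignments: branch {q1=true, q3=true, q4=false} (q2) contributes 2 new; branch {q1=true, q3=false, q4=true} (q2) contributes 2 new; branch {q1=true, q3=true} (q2, q4) contributes 2 new; branch {q1=true} (q2, q3, q4) contributes 2 new; branch {q1=true, q2=false} (q3, q4) contributes 0 new; branch {q1=true} (q2, q3, q4) contributes 0 new; branch {q1=true, q3=true} (q2, q4) contributes 0 new. Total: 8.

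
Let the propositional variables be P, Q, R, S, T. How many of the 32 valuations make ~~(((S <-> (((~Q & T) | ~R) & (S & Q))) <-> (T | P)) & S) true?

Initial set: {T ~~(((S <-> (((~Q & T) | ~R) & (S & Q))) <-> (T | P)) & S)}.
T ~~(((S <-> (((~Q & T) | ~R) & (S & Q))) <-> (T | P)) & S): drop double negation, giving T (((S <-> (((~Q & T) | ~R) & (S & Q))) <-> (T | P)) & S).
T (((S <-> (((~Q & T) | ~R) & (S & Q))) <-> (T | P)) & S): α-rule — add T ((S <-> (((~Q & T) | ~R) & (S & Q))) <-> (T | P)), T S.
T ((S <-> (((~Q & T) | ~R) & (S & Q))) <-> (T | P)): β-rule — branch into T (S <-> (((~Q & T) | ~R) & (S & Q))), T (T | P)  //  F (S <-> (((~Q & T) | ~R) & (S & Q))), F (T | P).
  branch 1 (add T (S <-> (((~Q & T) | ~R) & (S & Q))), T (T | P)):
    T (S <-> (((~Q & T) | ~R) & (S & Q))): β-rule — branch into T S, T (((~Q & T) | ~R) & (S & Q))  //  F S, F (((~Q & T) | ~R) & (S & Q)).
      branch 1.1 (add T S, T (((~Q & T) | ~R) & (S & Q))):
        T (((~Q & T) | ~R) & (S & Q)): α-rule — add T ((~Q & T) | ~R), T (S & Q).
        T (S & Q): α-rule — add T S, T Q.
        T (T | P): β-rule — branch into T T  //  T P.
          branch 1.1.1 (add T T):
            T ((~Q & T) | ~R): β-rule — branch into T (~Q & T)  //  T ~R.
              branch 1.1.1.1 (add T (~Q & T)):
                T (~Q & T): α-rule — add T ~Q, T T.
                × closes — contains both Q and ~Q.
              branch 1.1.1.2 (add T ~R):
                ○ open, literals {Q=true, R=false, S=true, T=true}.
          branch 1.1.2 (add T P):
            T ((~Q & T) | ~R): β-rule — branch into T (~Q & T)  //  T ~R.
              branch 1.1.2.1 (add T (~Q & T)):
                T (~Q & T): α-rule — add T ~Q, T T.
                × closes — contains both Q and ~Q.
              branch 1.1.2.2 (add T ~R):
                ○ open, literals {P=true, Q=true, R=false, S=true}.
      branch 1.2 (add F S, F (((~Q & T) | ~R) & (S & Q))):
        × closes — contains both S and ~S.
  branch 2 (add F (S <-> (((~Q & T) | ~R) & (S & Q))), F (T | P)):
    F (T | P): α-rule — add F T, F P.
    F (S <-> (((~Q & T) | ~R) & (S & Q))): β-rule — branch into T S, F (((~Q & T) | ~R) & (S & Q))  //  F S, T (((~Q & T) | ~R) & (S & Q)).
      branch 2.1 (add T S, F (((~Q & T) | ~R) & (S & Q))):
        F (((~Q & T) | ~R) & (S & Q)): β-rule — branch into F ((~Q & T) | ~R)  //  F (S & Q).
          branch 2.1.1 (add F ((~Q & T) | ~R)):
            F ((~Q & T) | ~R): α-rule — add F (~Q & T), F ~R.
            F (~Q & T): β-rule — branch into F ~Q  //  F T.
              branch 2.1.1.1 (add F ~Q):
                ○ open, literals {P=false, Q=true, R=true, S=true, T=false}.
              branch 2.1.1.2 (add F T):
                ○ open, literals {P=false, R=true, S=true, T=false}.
          branch 2.1.2 (add F (S & Q)):
            F (S & Q): β-rule — branch into F S  //  F Q.
              branch 2.1.2.1 (add F S):
                × closes — contains both S and ~S.
              branch 2.1.2.2 (add F Q):
                ○ open, literals {P=false, Q=false, S=true, T=false}.
      branch 2.2 (add F S, T (((~Q & T) | ~R) & (S & Q))):
        × closes — contains both S and ~S.
5 branches closed, 5 open.
Each open branch fixes some atoms; the unmentioned ones are free. Counting distinct full assignments: branch {Q=true, R=false, S=true, T=true} (P) contributes 2 new; branch {P=true, Q=true, R=false, S=true} (T) contributes 1 new; branch {P=false, Q=true, R=true, S=true, T=false} (none free) contributes 1 new; branch {P=false, R=true, S=true, T=false} (Q) contributes 1 new; branch {P=false, Q=false, S=true, T=false} (R) contributes 1 new. Total: 6.

6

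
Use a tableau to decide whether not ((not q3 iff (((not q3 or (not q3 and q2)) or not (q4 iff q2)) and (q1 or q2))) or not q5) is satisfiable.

Satisfiable

Initial set: {not ((not q3 iff (((not q3 or (not q3 and q2)) or not (q4 iff q2)) and (q1 or q2))) or not q5)}.
not ((not q3 iff (((not q3 or (not q3 and q2)) or not (q4 iff q2)) and (q1 or q2))) or not q5): α-rule — add not (not q3 iff (((not q3 or (not q3 and q2)) or not (q4 iff q2)) and (q1 or q2))), not not q5.
not (not q3 iff (((not q3 or (not q3 and q2)) or not (q4 iff q2)) and (q1 or q2))): β-rule — branch into not q3, not (((not q3 or (not q3 and q2)) or not (q4 iff q2)) and (q1 or q2))  //  not not q3, (((not q3 or (not q3 and q2)) or not (q4 iff q2)) and (q1 or q2)).
  branch 1 (add not q3, not (((not q3 or (not q3 and q2)) or not (q4 iff q2)) and (q1 or q2))):
    not (((not q3 or (not q3 and q2)) or not (q4 iff q2)) and (q1 or q2)): β-rule — branch into not ((not q3 or (not q3 and q2)) or not (q4 iff q2))  //  not (q1 or q2).
      branch 1.1 (add not ((not q3 or (not q3 and q2)) or not (q4 iff q2))):
        not ((not q3 or (not q3 and q2)) or not (q4 iff q2)): α-rule — add not (not q3 or (not q3 and q2)), not not (q4 iff q2).
        not (not q3 or (not q3 and q2)): α-rule — add not not q3, not (not q3 and q2).
        × closes — contains both q3 and not q3.
      branch 1.2 (add not (q1 or q2)):
        not (q1 or q2): α-rule — add not q1, not q2.
        ○ open, literals {q1=false, q2=false, q3=false, q5=true}.
  branch 2 (add not not q3, (((not q3 or (not q3 and q2)) or not (q4 iff q2)) and (q1 or q2))):
    (((not q3 or (not q3 and q2)) or not (q4 iff q2)) and (q1 or q2)): α-rule — add ((not q3 or (not q3 and q2)) or not (q4 iff q2)), (q1 or q2).
    ((not q3 or (not q3 and q2)) or not (q4 iff q2)): β-rule — branch into (not q3 or (not q3 and q2))  //  not (q4 iff q2).
      branch 2.1 (add (not q3 or (not q3 and q2))):
        (q1 or q2): β-rule — branch into q1  //  q2.
          branch 2.1.1 (add q1):
            (not q3 or (not q3 and q2)): β-rule — branch into not q3  //  (not q3 and q2).
              branch 2.1.1.1 (add not q3):
                × closes — contains both q3 and not q3.
              branch 2.1.1.2 (add (not q3 and q2)):
                (not q3 and q2): α-rule — add not q3, q2.
                × closes — contains both q3 and not q3.
          branch 2.1.2 (add q2):
            (not q3 or (not q3 and q2)): β-rule — branch into not q3  //  (not q3 and q2).
              branch 2.1.2.1 (add not q3):
                × closes — contains both q3 and not q3.
              branch 2.1.2.2 (add (not q3 and q2)):
                (not q3 and q2): α-rule — add not q3, q2.
                × closes — contains both q3 and not q3.
      branch 2.2 (add not (q4 iff q2)):
        (q1 or q2): β-rule — branch into q1  //  q2.
          branch 2.2.1 (add q1):
            not (q4 iff q2): β-rule — branch into q4, not q2  //  not q4, q2.
              branch 2.2.1.1 (add q4, not q2):
                ○ open, literals {q1=true, q2=false, q3=true, q4=true, q5=true}.
              branch 2.2.1.2 (add not q4, q2):
                ○ open, literals {q1=true, q2=true, q3=true, q4=false, q5=true}.
          branch 2.2.2 (add q2):
            not (q4 iff q2): β-rule — branch into q4, not q2  //  not q4, q2.
              branch 2.2.2.1 (add q4, not q2):
                × closes — contains both q2 and not q2.
              branch 2.2.2.2 (add not q4, q2):
                ○ open, literals {q2=true, q3=true, q4=false, q5=true}.
6 branches closed, 4 open.
An open branch gives a satisfying assignment: q1=false, q2=false, q3=false, q5=true.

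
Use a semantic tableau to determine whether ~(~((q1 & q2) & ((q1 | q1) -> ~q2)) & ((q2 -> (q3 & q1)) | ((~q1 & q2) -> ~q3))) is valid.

Assume the negation and expand:
Initial set: {~~(~((q1 & q2) & ((q1 | q1) -> ~q2)) & ((q2 -> (q3 & q1)) | ((~q1 & q2) -> ~q3)))}.
~~(~((q1 & q2) & ((q1 | q1) -> ~q2)) & ((q2 -> (q3 & q1)) | ((~q1 & q2) -> ~q3))): α-rule — add ~((q1 & q2) & ((q1 | q1) -> ~q2)), ((q2 -> (q3 & q1)) | ((~q1 & q2) -> ~q3)).
~((q1 & q2) & ((q1 | q1) -> ~q2)): β-rule — branch into ~(q1 & q2)  //  ~((q1 | q1) -> ~q2).
  branch 1 (add ~(q1 & q2)):
    ((q2 -> (q3 & q1)) | ((~q1 & q2) -> ~q3)): β-rule — branch into (q2 -> (q3 & q1))  //  ((~q1 & q2) -> ~q3).
      branch 1.1 (add (q2 -> (q3 & q1))):
        ~(q1 & q2): β-rule — branch into ~q1  //  ~q2.
          branch 1.1.1 (add ~q1):
            (q2 -> (q3 & q1)): β-rule — branch into ~q2  //  (q3 & q1).
              branch 1.1.1.1 (add ~q2):
                ○ open, literals {q1=F, q2=F}.
              branch 1.1.1.2 (add (q3 & q1)):
                (q3 & q1): α-rule — add q3, q1.
                × closes — contains both q1 and ~q1.
          branch 1.1.2 (add ~q2):
            (q2 -> (q3 & q1)): β-rule — branch into ~q2  //  (q3 & q1).
              branch 1.1.2.1 (add ~q2):
                ○ open, literals {q2=F}.
              branch 1.1.2.2 (add (q3 & q1)):
                (q3 & q1): α-rule — add q3, q1.
                ○ open, literals {q1=T, q2=F, q3=T}.
      branch 1.2 (add ((~q1 & q2) -> ~q3)):
        ~(q1 & q2): β-rule — branch into ~q1  //  ~q2.
          branch 1.2.1 (add ~q1):
            ((~q1 & q2) -> ~q3): β-rule — branch into ~(~q1 & q2)  //  ~q3.
              branch 1.2.1.1 (add ~(~q1 & q2)):
                ~(~q1 & q2): β-rule — branch into ~~q1  //  ~q2.
                  branch 1.2.1.1.1 (add ~~q1):
                    × closes — contains both q1 and ~q1.
                  branch 1.2.1.1.2 (add ~q2):
                    ○ open, literals {q1=F, q2=F}.
              branch 1.2.1.2 (add ~q3):
                ○ open, literals {q1=F, q3=F}.
          branch 1.2.2 (add ~q2):
            ((~q1 & q2) -> ~q3): β-rule — branch into ~(~q1 & q2)  //  ~q3.
              branch 1.2.2.1 (add ~(~q1 & q2)):
                ~(~q1 & q2): β-rule — branch into ~~q1  //  ~q2.
                  branch 1.2.2.1.1 (add ~~q1):
                    ○ open, literals {q1=T, q2=F}.
                  branch 1.2.2.1.2 (add ~q2):
                    ○ open, literals {q2=F}.
              branch 1.2.2.2 (add ~q3):
                ○ open, literals {q2=F, q3=F}.
  branch 2 (add ~((q1 | q1) -> ~q2)):
    ~((q1 | q1) -> ~q2): α-rule — add (q1 | q1), ~~q2.
    ((q2 -> (q3 & q1)) | ((~q1 & q2) -> ~q3)): β-rule — branch into (q2 -> (q3 & q1))  //  ((~q1 & q2) -> ~q3).
      branch 2.1 (add (q2 -> (q3 & q1))):
        (q1 | q1): β-rule — branch into q1  //  q1.
          branch 2.1.1 (add q1):
            (q2 -> (q3 & q1)): β-rule — branch into ~q2  //  (q3 & q1).
              branch 2.1.1.1 (add ~q2):
                × closes — contains both q2 and ~q2.
              branch 2.1.1.2 (add (q3 & q1)):
                (q3 & q1): α-rule — add q3, q1.
                ○ open, literals {q1=T, q2=T, q3=T}.
          branch 2.1.2 (add q1):
            (q2 -> (q3 & q1)): β-rule — branch into ~q2  //  (q3 & q1).
              branch 2.1.2.1 (add ~q2):
                × closes — contains both q2 and ~q2.
              branch 2.1.2.2 (add (q3 & q1)):
                (q3 & q1): α-rule — add q3, q1.
                ○ open, literals {q1=T, q2=T, q3=T}.
      branch 2.2 (add ((~q1 & q2) -> ~q3)):
        (q1 | q1): β-rule — branch into q1  //  q1.
          branch 2.2.1 (add q1):
            ((~q1 & q2) -> ~q3): β-rule — branch into ~(~q1 & q2)  //  ~q3.
              branch 2.2.1.1 (add ~(~q1 & q2)):
                ~(~q1 & q2): β-rule — branch into ~~q1  //  ~q2.
                  branch 2.2.1.1.1 (add ~~q1):
                    ○ open, literals {q1=T, q2=T}.
                  branch 2.2.1.1.2 (add ~q2):
                    × closes — contains both q2 and ~q2.
              branch 2.2.1.2 (add ~q3):
                ○ open, literals {q1=T, q2=T, q3=F}.
          branch 2.2.2 (add q1):
            ((~q1 & q2) -> ~q3): β-rule — branch into ~(~q1 & q2)  //  ~q3.
              branch 2.2.2.1 (add ~(~q1 & q2)):
                ~(~q1 & q2): β-rule — branch into ~~q1  //  ~q2.
                  branch 2.2.2.1.1 (add ~~q1):
                    ○ open, literals {q1=T, q2=T}.
                  branch 2.2.2.1.2 (add ~q2):
                    × closes — contains both q2 and ~q2.
              branch 2.2.2.2 (add ~q3):
                ○ open, literals {q1=T, q2=T, q3=F}.
6 branches closed, 14 open.
An open branch gives a countermodel: q1=F, q2=F (unmentioned atoms arbitrary); under it the original formula is false.

Not valid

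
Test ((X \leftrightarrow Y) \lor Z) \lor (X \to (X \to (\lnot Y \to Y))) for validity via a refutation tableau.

Assume the negation and expand:
Initial set: {\lnot (((X \leftrightarrow Y) \lor Z) \lor (X \to (X \to (\lnot Y \to Y))))}.
\lnot (((X \leftrightarrow Y) \lor Z) \lor (X \to (X \to (\lnot Y \to Y)))): α-rule — add \lnot ((X \leftrightarrow Y) \lor Z), \lnot (X \to (X \to (\lnot Y \to Y))).
\lnot ((X \leftrightarrow Y) \lor Z): α-rule — add \lnot (X \leftrightarrow Y), \lnot Z.
\lnot (X \to (X \to (\lnot Y \to Y))): α-rule — add X, \lnot (X \to (\lnot Y \to Y)).
\lnot (X \to (\lnot Y \to Y)): α-rule — add X, \lnot (\lnot Y \to Y).
\lnot (\lnot Y \to Y): α-rule — add \lnot Y, \lnot Y.
\lnot (X \leftrightarrow Y): β-rule — branch into X, \lnot Y  //  \lnot X, Y.
  branch 1 (add X, \lnot Y):
    ○ open, literals {X=true, Y=false, Z=false}.
  branch 2 (add \lnot X, Y):
    × closes — contains both X and \lnot X.
1 branch closed, 1 open.
An open branch gives a countermodel: X=true, Y=false, Z=false (unmentioned atoms arbitrary); under it the original formula is false.

Not valid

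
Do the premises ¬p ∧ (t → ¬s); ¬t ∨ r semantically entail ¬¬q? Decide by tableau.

Initial set: {(¬p ∧ (t → ¬s)); (¬t ∨ r); ¬¬¬q}.
(¬p ∧ (t → ¬s)): α-rule — add ¬p, (t → ¬s).
¬¬¬q: drop double negation, giving ¬q.
(¬t ∨ r): β-rule — branch into ¬t  //  r.
  branch 1 (add ¬t):
    (t → ¬s): β-rule — branch into ¬t  //  ¬s.
      branch 1.1 (add ¬t):
        ○ open, literals {p=0, q=0, t=0}.
      branch 1.2 (add ¬s):
        ○ open, literals {p=0, q=0, s=0, t=0}.
  branch 2 (add r):
    (t → ¬s): β-rule — branch into ¬t  //  ¬s.
      branch 2.1 (add ¬t):
        ○ open, literals {p=0, q=0, r=1, t=0}.
      branch 2.2 (add ¬s):
        ○ open, literals {p=0, q=0, r=1, s=0}.
0 branches closed, 4 open.
An open branch gives a countermodel: p=0, q=0, t=0 (unmentioned atoms arbitrary); the premises hold there but the conclusion fails.

No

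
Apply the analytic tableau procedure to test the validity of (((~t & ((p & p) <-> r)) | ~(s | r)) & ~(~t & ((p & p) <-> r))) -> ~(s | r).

Assume the negation and expand:
Initial set: {~((((~t & ((p & p) <-> r)) | ~(s | r)) & ~(~t & ((p & p) <-> r))) -> ~(s | r))}.
~((((~t & ((p & p) <-> r)) | ~(s | r)) & ~(~t & ((p & p) <-> r))) -> ~(s | r)): α-rule — add (((~t & ((p & p) <-> r)) | ~(s | r)) & ~(~t & ((p & p) <-> r))), ~~(s | r).
(((~t & ((p & p) <-> r)) | ~(s | r)) & ~(~t & ((p & p) <-> r))): α-rule — add ((~t & ((p & p) <-> r)) | ~(s | r)), ~(~t & ((p & p) <-> r)).
~~(s | r): β-rule — branch into s  //  r.
  branch 1 (add s):
    ((~t & ((p & p) <-> r)) | ~(s | r)): β-rule — branch into (~t & ((p & p) <-> r))  //  ~(s | r).
      branch 1.1 (add (~t & ((p & p) <-> r))):
        (~t & ((p & p) <-> r)): α-rule — add ~t, ((p & p) <-> r).
        ~(~t & ((p & p) <-> r)): β-rule — branch into ~~t  //  ~((p & p) <-> r).
          branch 1.1.1 (add ~~t):
            × closes — contains both t and ~t.
          branch 1.1.2 (add ~((p & p) <-> r)):
            ((p & p) <-> r): β-rule — branch into (p & p), r  //  ~(p & p), ~r.
              branch 1.1.2.1 (add (p & p), r):
                (p & p): α-rule — add p, p.
                ~((p & p) <-> r): β-rule — branch into (p & p), ~r  //  ~(p & p), r.
                  branch 1.1.2.1.1 (add (p & p), ~r):
                    × closes — contains both r and ~r.
                  branch 1.1.2.1.2 (add ~(p & p), r):
                    ~(p & p): β-rule — branch into ~p  //  ~p.
                      branch 1.1.2.1.2.1 (add ~p):
                        × closes — contains both p and ~p.
                      branch 1.1.2.1.2.2 (add ~p):
                        × closes — contains both p and ~p.
              branch 1.1.2.2 (add ~(p & p), ~r):
                ~((p & p) <-> r): β-rule — branch into (p & p), ~r  //  ~(p & p), r.
                  branch 1.1.2.2.1 (add (p & p), ~r):
                    (p & p): α-rule — add p, p.
                    ~(p & p): β-rule — branch into ~p  //  ~p.
                      branch 1.1.2.2.1.1 (add ~p):
                        × closes — contains both p and ~p.
                      branch 1.1.2.2.1.2 (add ~p):
                        × closes — contains both p and ~p.
                  branch 1.1.2.2.2 (add ~(p & p), r):
                    × closes — contains both r and ~r.
      branch 1.2 (add ~(s | r)):
        ~(s | r): α-rule — add ~s, ~r.
        × closes — contains both s and ~s.
  branch 2 (add r):
    ((~t & ((p & p) <-> r)) | ~(s | r)): β-rule — branch into (~t & ((p & p) <-> r))  //  ~(s | r).
      branch 2.1 (add (~t & ((p & p) <-> r))):
        (~t & ((p & p) <-> r)): α-rule — add ~t, ((p & p) <-> r).
        ~(~t & ((p & p) <-> r)): β-rule — branch into ~~t  //  ~((p & p) <-> r).
          branch 2.1.1 (add ~~t):
            × closes — contains both t and ~t.
          branch 2.1.2 (add ~((p & p) <-> r)):
            ((p & p) <-> r): β-rule — branch into (p & p), r  //  ~(p & p), ~r.
              branch 2.1.2.1 (add (p & p), r):
                (p & p): α-rule — add p, p.
                ~((p & p) <-> r): β-rule — branch into (p & p), ~r  //  ~(p & p), r.
                  branch 2.1.2.1.1 (add (p & p), ~r):
                    × closes — contains both r and ~r.
                  branch 2.1.2.1.2 (add ~(p & p), r):
                    ~(p & p): β-rule — branch into ~p  //  ~p.
                      branch 2.1.2.1.2.1 (add ~p):
                        × closes — contains both p and ~p.
                      branch 2.1.2.1.2.2 (add ~p):
                        × closes — contains both p and ~p.
              branch 2.1.2.2 (add ~(p & p), ~r):
                × closes — contains both r and ~r.
      branch 2.2 (add ~(s | r)):
        ~(s | r): α-rule — add ~s, ~r.
        × closes — contains both r and ~r.
All 14 branches close.
Every branch closed, so the negation is unsatisfiable and the formula is valid.

Valid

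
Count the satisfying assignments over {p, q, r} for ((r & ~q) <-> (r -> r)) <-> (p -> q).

2

Initial set: {(((r & ~q) <-> (r -> r)) <-> (p -> q))}.
(((r & ~q) <-> (r -> r)) <-> (p -> q)): β-rule — branch into ((r & ~q) <-> (r -> r)), (p -> q)  //  ~((r & ~q) <-> (r -> r)), ~(p -> q).
  branch 1 (add ((r & ~q) <-> (r -> r)), (p -> q)):
    ((r & ~q) <-> (r -> r)): β-rule — branch into (r & ~q), (r -> r)  //  ~(r & ~q), ~(r -> r).
      branch 1.1 (add (r & ~q), (r -> r)):
        (r & ~q): α-rule — add r, ~q.
        (p -> q): β-rule — branch into ~p  //  q.
          branch 1.1.1 (add ~p):
            (r -> r): β-rule — branch into ~r  //  r.
              branch 1.1.1.1 (add ~r):
                × closes — contains both r and ~r.
              branch 1.1.1.2 (add r):
                ○ open, literals {p=0, q=0, r=1}.
          branch 1.1.2 (add q):
            × closes — contains both q and ~q.
      branch 1.2 (add ~(r & ~q), ~(r -> r)):
        ~(r -> r): α-rule — add r, ~r.
        × closes — contains both r and ~r.
  branch 2 (add ~((r & ~q) <-> (r -> r)), ~(p -> q)):
    ~(p -> q): α-rule — add p, ~q.
    ~((r & ~q) <-> (r -> r)): β-rule — branch into (r & ~q), ~(r -> r)  //  ~(r & ~q), (r -> r).
      branch 2.1 (add (r & ~q), ~(r -> r)):
        (r & ~q): α-rule — add r, ~q.
        ~(r -> r): α-rule — add r, ~r.
        × closes — contains both r and ~r.
      branch 2.2 (add ~(r & ~q), (r -> r)):
        ~(r & ~q): β-rule — branch into ~r  //  ~~q.
          branch 2.2.1 (add ~r):
            (r -> r): β-rule — branch into ~r  //  r.
              branch 2.2.1.1 (add ~r):
                ○ open, literals {p=1, q=0, r=0}.
              branch 2.2.1.2 (add r):
                × closes — contains both r and ~r.
          branch 2.2.2 (add ~~q):
            × closes — contains both q and ~q.
6 branches closed, 2 open.
Each open branch fixes some atoms; the unmentioned ones are free. Counting distinct full assignments: branch {p=0, q=0, r=1} (none free) contributes 1 new; branch {p=1, q=0, r=0} (none free) contributes 1 new. Total: 2.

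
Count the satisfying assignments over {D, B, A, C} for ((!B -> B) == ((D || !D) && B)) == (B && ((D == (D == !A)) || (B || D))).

Initial set: {(((!B -> B) == ((D || !D) && B)) == (B && ((D == (D == !A)) || (B || D))))}.
(((!B -> B) == ((D || !D) && B)) == (B && ((D == (D == !A)) || (B || D)))): β-rule — branch into ((!B -> B) == ((D || !D) && B)), (B && ((D == (D == !A)) || (B || D)))  //  !((!B -> B) == ((D || !D) && B)), !(B && ((D == (D == !A)) || (B || D))).
  branch 1 (add ((!B -> B) == ((D || !D) && B)), (B && ((D == (D == !A)) || (B || D)))):
    (B && ((D == (D == !A)) || (B || D))): α-rule — add B, ((D == (D == !A)) || (B || D)).
    ((!B -> B) == ((D || !D) && B)): β-rule — branch into (!B -> B), ((D || !D) && B)  //  !(!B -> B), !((D || !D) && B).
      branch 1.1 (add (!B -> B), ((D || !D) && B)):
        ((D || !D) && B): α-rule — add (D || !D), B.
        ((D == (D == !A)) || (B || D)): β-rule — branch into (D == (D == !A))  //  (B || D).
          branch 1.1.1 (add (D == (D == !A))):
            (!B -> B): β-rule — branch into !!B  //  B.
              branch 1.1.1.1 (add !!B):
                (D || !D): β-rule — branch into D  //  !D.
                  branch 1.1.1.1.1 (add D):
                    (D == (D == !A)): β-rule — branch into D, (D == !A)  //  !D, !(D == !A).
                      branch 1.1.1.1.1.1 (add D, (D == !A)):
                        (D == !A): β-rule — branch into D, !A  //  !D, !!A.
                          branch 1.1.1.1.1.1.1 (add D, !A):
                            ○ open, literals {A=0, B=1, D=1}.
                          branch 1.1.1.1.1.1.2 (add !D, !!A):
                            × closes — contains both D and !D.
                      branch 1.1.1.1.1.2 (add !D, !(D == !A)):
                        × closes — contains both D and !D.
                  branch 1.1.1.1.2 (add !D):
                    (D == (D == !A)): β-rule — branch into D, (D == !A)  //  !D, !(D == !A).
                      branch 1.1.1.1.2.1 (add D, (D == !A)):
                        × closes — contains both D and !D.
                      branch 1.1.1.1.2.2 (add !D, !(D == !A)):
                        !(D == !A): β-rule — branch into D, !!A  //  !D, !A.
                          branch 1.1.1.1.2.2.1 (add D, !!A):
                            × closes — contains both D and !D.
                          branch 1.1.1.1.2.2.2 (add !D, !A):
                            ○ open, literals {A=0, B=1, D=0}.
              branch 1.1.1.2 (add B):
                (D || !D): β-rule — branch into D  //  !D.
                  branch 1.1.1.2.1 (add D):
                    (D == (D == !A)): β-rule — branch into D, (D == !A)  //  !D, !(D == !A).
                      branch 1.1.1.2.1.1 (add D, (D == !A)):
                        (D == !A): β-rule — branch into D, !A  //  !D, !!A.
                          branch 1.1.1.2.1.1.1 (add D, !A):
                            ○ open, literals {A=0, B=1, D=1}.
                          branch 1.1.1.2.1.1.2 (add !D, !!A):
                            × closes — contains both D and !D.
                      branch 1.1.1.2.1.2 (add !D, !(D == !A)):
                        × closes — contains both D and !D.
                  branch 1.1.1.2.2 (add !D):
                    (D == (D == !A)): β-rule — branch into D, (D == !A)  //  !D, !(D == !A).
                      branch 1.1.1.2.2.1 (add D, (D == !A)):
                        × closes — contains both D and !D.
                      branch 1.1.1.2.2.2 (add !D, !(D == !A)):
                        !(D == !A): β-rule — branch into D, !!A  //  !D, !A.
                          branch 1.1.1.2.2.2.1 (add D, !!A):
                            × closes — contains both D and !D.
                          branch 1.1.1.2.2.2.2 (add !D, !A):
                            ○ open, literals {A=0, B=1, D=0}.
          branch 1.1.2 (add (B || D)):
            (!B -> B): β-rule — branch into !!B  //  B.
              branch 1.1.2.1 (add !!B):
                (D || !D): β-rule — branch into D  //  !D.
                  branch 1.1.2.1.1 (add D):
                    (B || D): β-rule — branch into B  //  D.
                      branch 1.1.2.1.1.1 (add B):
                        ○ open, literals {B=1, D=1}.
                      branch 1.1.2.1.1.2 (add D):
                        ○ open, literals {B=1, D=1}.
                  branch 1.1.2.1.2 (add !D):
                    (B || D): β-rule — branch into B  //  D.
                      branch 1.1.2.1.2.1 (add B):
                        ○ open, literals {B=1, D=0}.
                      branch 1.1.2.1.2.2 (add D):
                        × closes — contains both D and !D.
              branch 1.1.2.2 (add B):
                (D || !D): β-rule — branch into D  //  !D.
                  branch 1.1.2.2.1 (add D):
                    (B || D): β-rule — branch into B  //  D.
                      branch 1.1.2.2.1.1 (add B):
                        ○ open, literals {B=1, D=1}.
                      branch 1.1.2.2.1.2 (add D):
                        ○ open, literals {B=1, D=1}.
                  branch 1.1.2.2.2 (add !D):
                    (B || D): β-rule — branch into B  //  D.
                      branch 1.1.2.2.2.1 (add B):
                        ○ open, literals {B=1, D=0}.
                      branch 1.1.2.2.2.2 (add D):
                        × closes — contains both D and !D.
      branch 1.2 (add !(!B -> B), !((D || !D) && B)):
        !(!B -> B): α-rule — add !B, !B.
        × closes — contains both B and !B.
  branch 2 (add !((!B -> B) == ((D || !D) && B)), !(B && ((D == (D == !A)) || (B || D)))):
    !((!B -> B) == ((D || !D) && B)): β-rule — branch into (!B -> B), !((D || !D) && B)  //  !(!B -> B), ((D || !D) && B).
      branch 2.1 (add (!B -> B), !((D || !D) && B)):
        !(B && ((D == (D == !A)) || (B || D))): β-rule — branch into !B  //  !((D == (D == !A)) || (B || D)).
          branch 2.1.1 (add !B):
            (!B -> B): β-rule — branch into !!B  //  B.
              branch 2.1.1.1 (add !!B):
                × closes — contains both B and !B.
              branch 2.1.1.2 (add B):
                × closes — contains both B and !B.
          branch 2.1.2 (add !((D == (D == !A)) || (B || D))):
            !((D == (D == !A)) || (B || D)): α-rule — add !(D == (D == !A)), !(B || D).
            !(B || D): α-rule — add !B, !D.
            (!B -> B): β-rule — branch into !!B  //  B.
              branch 2.1.2.1 (add !!B):
                × closes — contains both B and !B.
              branch 2.1.2.2 (add B):
                × closes — contains both B and !B.
      branch 2.2 (add !(!B -> B), ((D || !D) && B)):
        !(!B -> B): α-rule — add !B, !B.
        ((D || !D) && B): α-rule — add (D || !D), B.
        × closes — contains both B and !B.
16 branches closed, 10 open.
Each open branch fixes some atoms; the unmentioned ones are free. Counting distinct full assignments: branch {A=0, B=1, D=1} (C) contributes 2 new; branch {A=0, B=1, D=0} (C) contributes 2 new; branch {A=0, B=1, D=1} (C) contributes 0 new; branch {A=0, B=1, D=0} (C) contributes 0 new; branch {B=1, D=1} (A, C) contributes 2 new; branch {B=1, D=1} (A, C) contributes 0 new; branch {B=1, D=0} (A, C) contributes 2 new; branch {B=1, D=1} (A, C) contributes 0 new; branch {B=1, D=1} (A, C) contributes 0 new; branch {B=1, D=0} (A, C) contributes 0 new. Total: 8.

8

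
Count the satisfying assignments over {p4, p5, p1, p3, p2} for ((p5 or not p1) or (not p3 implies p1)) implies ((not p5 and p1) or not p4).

20

Initial set: {(((p5 or not p1) or (not p3 implies p1)) implies ((not p5 and p1) or not p4))}.
(((p5 or not p1) or (not p3 implies p1)) implies ((not p5 and p1) or not p4)): β-rule — branch into not ((p5 or not p1) or (not p3 implies p1))  //  ((not p5 and p1) or not p4).
  branch 1 (add not ((p5 or not p1) or (not p3 implies p1))):
    not ((p5 or not p1) or (not p3 implies p1)): α-rule — add not (p5 or not p1), not (not p3 implies p1).
    not (p5 or not p1): α-rule — add not p5, not not p1.
    not (not p3 implies p1): α-rule — add not p3, not p1.
    × closes — contains both p1 and not p1.
  branch 2 (add ((not p5 and p1) or not p4)):
    ((not p5 and p1) or not p4): β-rule — branch into (not p5 and p1)  //  not p4.
      branch 2.1 (add (not p5 and p1)):
        (not p5 and p1): α-rule — add not p5, p1.
        ○ open, literals {p1=T, p5=F}.
      branch 2.2 (add not p4):
        ○ open, literals {p4=F}.
1 branch closed, 2 open.
Each open branch fixes some atoms; the unmentioned ones are free. Counting distinct full assignments: branch {p1=T, p5=F} (p4, p3, p2) contributes 8 new; branch {p4=F} (p5, p1, p3, p2) contributes 12 new. Total: 20.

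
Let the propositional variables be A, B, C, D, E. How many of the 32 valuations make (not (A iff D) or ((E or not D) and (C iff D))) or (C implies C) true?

32

Initial set: {((not (A iff D) or ((E or not D) and (C iff D))) or (C implies C))}.
((not (A iff D) or ((E or not D) and (C iff D))) or (C implies C)): β-rule — branch into (not (A iff D) or ((E or not D) and (C iff D)))  //  (C implies C).
  branch 1 (add (not (A iff D) or ((E or not D) and (C iff D)))):
    (not (A iff D) or ((E or not D) and (C iff D))): β-rule — branch into not (A iff D)  //  ((E or not D) and (C iff D)).
      branch 1.1 (add not (A iff D)):
        not (A iff D): β-rule — branch into A, not D  //  not A, D.
          branch 1.1.1 (add A, not D):
            ○ open, literals {A=1, D=0}.
          branch 1.1.2 (add not A, D):
            ○ open, literals {A=0, D=1}.
      branch 1.2 (add ((E or not D) and (C iff D))):
        ((E or not D) and (C iff D)): α-rule — add (E or not D), (C iff D).
        (E or not D): β-rule — branch into E  //  not D.
          branch 1.2.1 (add E):
            (C iff D): β-rule — branch into C, D  //  not C, not D.
              branch 1.2.1.1 (add C, D):
                ○ open, literals {C=1, D=1, E=1}.
              branch 1.2.1.2 (add not C, not D):
                ○ open, literals {C=0, D=0, E=1}.
          branch 1.2.2 (add not D):
            (C iff D): β-rule — branch into C, D  //  not C, not D.
              branch 1.2.2.1 (add C, D):
                × closes — contains both D and not D.
              branch 1.2.2.2 (add not C, not D):
                ○ open, literals {C=0, D=0}.
  branch 2 (add (C implies C)):
    (C implies C): β-rule — branch into not C  //  C.
      branch 2.1 (add not C):
        ○ open, literals {C=0}.
      branch 2.2 (add C):
        ○ open, literals {C=1}.
1 branch closed, 7 open.
Each open branch fixes some atoms; the unmentioned ones are free. Counting distinct full assignments: branch {A=1, D=0} (B, C, E) contributes 8 new; branch {A=0, D=1} (B, C, E) contributes 8 new; branch {C=1, D=1, E=1} (A, B) contributes 2 new; branch {C=0, D=0, E=1} (A, B) contributes 2 new; branch {C=0, D=0} (A, B, E) contributes 2 new; branch {C=0} (A, B, D, E) contributes 4 new; branch {C=1} (A, B, D, E) contributes 6 new. Total: 32.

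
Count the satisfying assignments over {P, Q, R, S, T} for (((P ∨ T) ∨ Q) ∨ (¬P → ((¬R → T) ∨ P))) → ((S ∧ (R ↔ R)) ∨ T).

25

Initial set: {T ((((P ∨ T) ∨ Q) ∨ (¬P → ((¬R → T) ∨ P))) → ((S ∧ (R ↔ R)) ∨ T))}.
T ((((P ∨ T) ∨ Q) ∨ (¬P → ((¬R → T) ∨ P))) → ((S ∧ (R ↔ R)) ∨ T)): β-rule — branch into F (((P ∨ T) ∨ Q) ∨ (¬P → ((¬R → T) ∨ P)))  //  T ((S ∧ (R ↔ R)) ∨ T).
  branch 1 (add F (((P ∨ T) ∨ Q) ∨ (¬P → ((¬R → T) ∨ P)))):
    F (((P ∨ T) ∨ Q) ∨ (¬P → ((¬R → T) ∨ P))): α-rule — add F ((P ∨ T) ∨ Q), F (¬P → ((¬R → T) ∨ P)).
    F ((P ∨ T) ∨ Q): α-rule — add F (P ∨ T), F Q.
    F (¬P → ((¬R → T) ∨ P)): α-rule — add T ¬P, F ((¬R → T) ∨ P).
    F (P ∨ T): α-rule — add F P, F T.
    F ((¬R → T) ∨ P): α-rule — add F (¬R → T), F P.
    F (¬R → T): α-rule — add T ¬R, F T.
    ○ open, literals {P=F, Q=F, R=F, T=F}.
  branch 2 (add T ((S ∧ (R ↔ R)) ∨ T)):
    T ((S ∧ (R ↔ R)) ∨ T): β-rule — branch into T (S ∧ (R ↔ R))  //  T T.
      branch 2.1 (add T (S ∧ (R ↔ R))):
        T (S ∧ (R ↔ R)): α-rule — add T S, T (R ↔ R).
        T (R ↔ R): β-rule — branch into T R, T R  //  F R, F R.
          branch 2.1.1 (add T R, T R):
            ○ open, literals {R=T, S=T}.
          branch 2.1.2 (add F R, F R):
            ○ open, literals {R=F, S=T}.
      branch 2.2 (add T T):
        ○ open, literals {T=T}.
0 branches closed, 4 open.
Each open branch fixes some atoms; the unmentioned ones are free. Counting distinct full assignments: branch {P=F, Q=F, R=F, T=F} (S) contributes 2 new; branch {R=T, S=T} (P, Q, T) contributes 8 new; branch {R=F, S=T} (P, Q, T) contributes 7 new; branch {T=T} (P, Q, R, S) contributes 8 new. Total: 25.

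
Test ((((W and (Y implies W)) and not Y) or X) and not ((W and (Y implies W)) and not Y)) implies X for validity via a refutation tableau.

Assume the negation and expand:
Initial set: {not (((((W and (Y implies W)) and not Y) or X) and not ((W and (Y implies W)) and not Y)) implies X)}.
not (((((W and (Y implies W)) and not Y) or X) and not ((W and (Y implies W)) and not Y)) implies X): α-rule — add ((((W and (Y implies W)) and not Y) or X) and not ((W and (Y implies W)) and not Y)), not X.
((((W and (Y implies W)) and not Y) or X) and not ((W and (Y implies W)) and not Y)): α-rule — add (((W and (Y implies W)) and not Y) or X), not ((W and (Y implies W)) and not Y).
(((W and (Y implies W)) and not Y) or X): β-rule — branch into ((W and (Y implies W)) and not Y)  //  X.
  branch 1 (add ((W and (Y implies W)) and not Y)):
    ((W and (Y implies W)) and not Y): α-rule — add (W and (Y implies W)), not Y.
    (W and (Y implies W)): α-rule — add W, (Y implies W).
    not ((W and (Y implies W)) and not Y): β-rule — branch into not (W and (Y implies W))  //  not not Y.
      branch 1.1 (add not (W and (Y implies W))):
        (Y implies W): β-rule — branch into not Y  //  W.
          branch 1.1.1 (add not Y):
            not (W and (Y implies W)): β-rule — branch into not W  //  not (Y implies W).
              branch 1.1.1.1 (add not W):
                × closes — contains both W and not W.
              branch 1.1.1.2 (add not (Y implies W)):
                not (Y implies W): α-rule — add Y, not W.
                × closes — contains both Y and not Y.
          branch 1.1.2 (add W):
            not (W and (Y implies W)): β-rule — branch into not W  //  not (Y implies W).
              branch 1.1.2.1 (add not W):
                × closes — contains both W and not W.
              branch 1.1.2.2 (add not (Y implies W)):
                not (Y implies W): α-rule — add Y, not W.
                × closes — contains both Y and not Y.
      branch 1.2 (add not not Y):
        × closes — contains both Y and not Y.
  branch 2 (add X):
    × closes — contains both X and not X.
All 6 branches close.
Every branch closed, so the negation is unsatisfiable and the formula is valid.

Valid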